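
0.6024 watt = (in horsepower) 0.0008078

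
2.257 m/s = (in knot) 4.387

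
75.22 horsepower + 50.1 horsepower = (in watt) 9.345e+04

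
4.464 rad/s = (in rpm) 42.63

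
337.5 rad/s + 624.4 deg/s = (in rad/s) 348.4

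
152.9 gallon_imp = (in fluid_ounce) 2.35e+04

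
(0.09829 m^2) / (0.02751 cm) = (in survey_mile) 0.222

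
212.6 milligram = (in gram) 0.2126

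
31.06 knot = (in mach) 0.04693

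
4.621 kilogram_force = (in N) 45.32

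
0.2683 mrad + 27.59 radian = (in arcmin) 9.485e+04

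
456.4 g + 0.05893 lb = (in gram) 483.1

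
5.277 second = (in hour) 0.001466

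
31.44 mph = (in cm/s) 1405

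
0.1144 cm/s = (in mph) 0.002559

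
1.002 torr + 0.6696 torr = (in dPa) 2229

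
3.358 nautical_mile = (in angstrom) 6.219e+13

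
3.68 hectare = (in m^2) 3.68e+04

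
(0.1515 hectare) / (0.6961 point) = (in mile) 3833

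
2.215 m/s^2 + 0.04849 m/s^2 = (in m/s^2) 2.263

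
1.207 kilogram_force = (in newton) 11.84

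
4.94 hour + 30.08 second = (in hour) 4.948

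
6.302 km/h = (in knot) 3.403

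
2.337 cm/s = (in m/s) 0.02337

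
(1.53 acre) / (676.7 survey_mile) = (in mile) 3.533e-06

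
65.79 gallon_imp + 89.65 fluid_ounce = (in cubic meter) 0.3017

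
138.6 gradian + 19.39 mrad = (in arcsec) 4.531e+05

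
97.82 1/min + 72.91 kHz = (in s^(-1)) 7.291e+04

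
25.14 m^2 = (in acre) 0.006212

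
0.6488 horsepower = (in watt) 483.8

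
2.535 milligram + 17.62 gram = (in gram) 17.62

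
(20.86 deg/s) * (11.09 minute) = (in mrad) 2.423e+05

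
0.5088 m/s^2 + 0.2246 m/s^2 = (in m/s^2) 0.7334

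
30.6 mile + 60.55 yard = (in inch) 1.941e+06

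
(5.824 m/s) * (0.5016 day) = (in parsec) 8.18e-12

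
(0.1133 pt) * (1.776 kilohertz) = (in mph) 0.1588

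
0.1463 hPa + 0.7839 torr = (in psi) 0.01728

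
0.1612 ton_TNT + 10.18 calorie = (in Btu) 6.393e+05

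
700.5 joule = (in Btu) 0.6639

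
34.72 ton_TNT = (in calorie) 3.472e+10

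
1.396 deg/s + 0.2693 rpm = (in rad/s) 0.05257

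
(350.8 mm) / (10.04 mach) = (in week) 1.697e-10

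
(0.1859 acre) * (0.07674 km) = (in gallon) 1.525e+07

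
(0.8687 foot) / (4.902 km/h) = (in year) 6.166e-09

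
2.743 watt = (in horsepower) 0.003678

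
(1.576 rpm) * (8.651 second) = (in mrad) 1428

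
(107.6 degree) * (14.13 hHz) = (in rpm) 2.534e+04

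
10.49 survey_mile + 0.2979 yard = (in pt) 4.786e+07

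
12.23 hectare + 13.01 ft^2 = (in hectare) 12.23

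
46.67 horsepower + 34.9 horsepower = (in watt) 6.083e+04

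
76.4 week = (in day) 534.8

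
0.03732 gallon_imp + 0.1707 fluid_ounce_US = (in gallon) 0.04615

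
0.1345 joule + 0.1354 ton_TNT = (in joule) 5.665e+08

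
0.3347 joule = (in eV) 2.089e+18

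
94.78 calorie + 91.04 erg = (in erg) 3.966e+09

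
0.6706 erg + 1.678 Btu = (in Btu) 1.678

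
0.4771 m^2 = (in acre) 0.0001179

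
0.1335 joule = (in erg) 1.335e+06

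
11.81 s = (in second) 11.81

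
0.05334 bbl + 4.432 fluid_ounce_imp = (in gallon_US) 2.274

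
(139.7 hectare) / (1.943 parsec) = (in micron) 2.33e-05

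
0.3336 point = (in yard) 0.0001287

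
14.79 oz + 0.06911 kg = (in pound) 1.077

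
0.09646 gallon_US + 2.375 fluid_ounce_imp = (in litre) 0.4326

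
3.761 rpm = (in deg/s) 22.57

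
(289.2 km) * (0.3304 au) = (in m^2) 1.429e+16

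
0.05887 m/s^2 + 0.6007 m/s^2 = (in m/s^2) 0.6596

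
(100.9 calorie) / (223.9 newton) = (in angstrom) 1.886e+10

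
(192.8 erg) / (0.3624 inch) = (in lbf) 0.0004709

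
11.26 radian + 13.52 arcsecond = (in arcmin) 3.871e+04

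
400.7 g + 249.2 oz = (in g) 7465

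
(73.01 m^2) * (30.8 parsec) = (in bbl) 4.364e+20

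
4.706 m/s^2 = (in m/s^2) 4.706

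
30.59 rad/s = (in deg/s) 1753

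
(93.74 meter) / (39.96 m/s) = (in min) 0.0391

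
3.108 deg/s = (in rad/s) 0.05424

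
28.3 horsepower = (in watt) 2.11e+04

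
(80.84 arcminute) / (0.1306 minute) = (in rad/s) 0.003001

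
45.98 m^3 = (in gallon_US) 1.215e+04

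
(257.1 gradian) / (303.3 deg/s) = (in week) 1.261e-06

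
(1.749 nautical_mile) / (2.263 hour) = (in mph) 0.8894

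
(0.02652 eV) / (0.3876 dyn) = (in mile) 6.812e-19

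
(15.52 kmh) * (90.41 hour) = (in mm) 1.403e+09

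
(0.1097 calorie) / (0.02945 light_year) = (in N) 1.647e-15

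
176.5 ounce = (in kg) 5.004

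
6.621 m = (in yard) 7.241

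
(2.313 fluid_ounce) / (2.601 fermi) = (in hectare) 2.63e+06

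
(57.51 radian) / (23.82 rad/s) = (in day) 2.794e-05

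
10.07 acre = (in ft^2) 4.386e+05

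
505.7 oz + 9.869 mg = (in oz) 505.7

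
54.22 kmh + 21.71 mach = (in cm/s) 7.407e+05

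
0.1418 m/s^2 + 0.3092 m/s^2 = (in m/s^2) 0.451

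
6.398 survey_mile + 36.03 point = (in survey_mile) 6.398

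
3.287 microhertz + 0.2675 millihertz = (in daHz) 2.708e-05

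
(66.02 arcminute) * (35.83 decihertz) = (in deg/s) 3.942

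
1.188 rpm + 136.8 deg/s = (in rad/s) 2.512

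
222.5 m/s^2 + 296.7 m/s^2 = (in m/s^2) 519.2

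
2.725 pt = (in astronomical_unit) 6.426e-15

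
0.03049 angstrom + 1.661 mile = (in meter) 2673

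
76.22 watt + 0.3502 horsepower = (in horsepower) 0.4524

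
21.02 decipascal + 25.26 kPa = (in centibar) 25.26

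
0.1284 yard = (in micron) 1.174e+05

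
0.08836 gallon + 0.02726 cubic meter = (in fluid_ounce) 933.1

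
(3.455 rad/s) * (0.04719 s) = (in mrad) 163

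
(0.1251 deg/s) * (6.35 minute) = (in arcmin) 2860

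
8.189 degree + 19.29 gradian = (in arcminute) 1533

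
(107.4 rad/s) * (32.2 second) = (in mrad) 3.458e+06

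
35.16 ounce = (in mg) 9.968e+05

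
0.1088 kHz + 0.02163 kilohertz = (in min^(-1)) 7826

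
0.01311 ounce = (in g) 0.3717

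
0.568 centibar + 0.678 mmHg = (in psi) 0.09549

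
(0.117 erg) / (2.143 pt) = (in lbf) 3.479e-06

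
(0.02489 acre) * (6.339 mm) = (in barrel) 4.016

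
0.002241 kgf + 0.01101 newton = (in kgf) 0.003364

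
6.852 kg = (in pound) 15.11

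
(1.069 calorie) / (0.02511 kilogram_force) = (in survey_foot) 59.59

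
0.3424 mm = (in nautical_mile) 1.849e-07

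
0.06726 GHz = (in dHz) 6.726e+08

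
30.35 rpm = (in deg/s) 182.1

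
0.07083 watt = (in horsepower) 9.498e-05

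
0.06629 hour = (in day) 0.002762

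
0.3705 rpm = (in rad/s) 0.0388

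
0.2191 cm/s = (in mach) 6.435e-06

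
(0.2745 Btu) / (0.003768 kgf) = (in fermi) 7.838e+18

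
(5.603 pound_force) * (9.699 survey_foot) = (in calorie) 17.61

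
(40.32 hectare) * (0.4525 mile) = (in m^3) 2.936e+08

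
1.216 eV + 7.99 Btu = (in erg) 8.43e+10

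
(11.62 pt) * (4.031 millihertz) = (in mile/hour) 3.696e-05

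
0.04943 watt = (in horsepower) 6.629e-05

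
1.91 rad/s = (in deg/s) 109.4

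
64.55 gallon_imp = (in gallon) 77.52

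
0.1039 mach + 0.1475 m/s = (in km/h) 127.9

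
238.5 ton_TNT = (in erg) 9.979e+18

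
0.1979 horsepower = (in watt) 147.6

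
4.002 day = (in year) 0.01096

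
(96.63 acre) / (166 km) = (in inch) 92.74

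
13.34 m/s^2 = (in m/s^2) 13.34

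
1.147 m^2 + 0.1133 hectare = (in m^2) 1134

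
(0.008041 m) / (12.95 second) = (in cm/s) 0.06209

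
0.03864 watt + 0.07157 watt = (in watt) 0.1102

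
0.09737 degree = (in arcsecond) 350.5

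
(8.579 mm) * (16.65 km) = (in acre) 0.0353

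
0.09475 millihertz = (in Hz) 9.475e-05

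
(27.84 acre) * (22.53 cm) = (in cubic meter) 2.538e+04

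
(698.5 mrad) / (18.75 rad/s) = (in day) 4.312e-07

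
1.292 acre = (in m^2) 5229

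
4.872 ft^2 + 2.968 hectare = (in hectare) 2.968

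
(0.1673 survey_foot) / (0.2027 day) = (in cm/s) 0.0002912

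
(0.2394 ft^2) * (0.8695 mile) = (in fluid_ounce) 1.052e+06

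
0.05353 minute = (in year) 1.018e-07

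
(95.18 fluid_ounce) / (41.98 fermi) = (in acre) 1.657e+07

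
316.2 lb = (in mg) 1.434e+08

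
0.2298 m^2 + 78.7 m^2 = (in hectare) 0.007893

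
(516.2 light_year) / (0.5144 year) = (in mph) 6.734e+11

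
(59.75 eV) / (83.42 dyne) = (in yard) 1.255e-14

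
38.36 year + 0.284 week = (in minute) 2.016e+07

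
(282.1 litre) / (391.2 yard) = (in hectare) 7.886e-08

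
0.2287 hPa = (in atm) 0.0002257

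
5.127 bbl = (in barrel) 5.127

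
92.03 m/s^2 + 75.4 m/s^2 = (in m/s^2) 167.4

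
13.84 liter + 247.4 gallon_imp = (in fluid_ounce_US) 3.85e+04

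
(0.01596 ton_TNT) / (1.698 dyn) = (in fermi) 3.933e+27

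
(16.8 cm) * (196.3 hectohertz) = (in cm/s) 3.298e+05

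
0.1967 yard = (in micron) 1.799e+05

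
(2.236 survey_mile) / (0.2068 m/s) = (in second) 1.74e+04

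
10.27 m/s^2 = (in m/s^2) 10.27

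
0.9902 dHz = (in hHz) 0.0009902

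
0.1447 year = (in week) 7.545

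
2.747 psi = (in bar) 0.1894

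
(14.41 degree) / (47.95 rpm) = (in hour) 1.391e-05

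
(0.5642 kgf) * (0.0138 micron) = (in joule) 7.635e-08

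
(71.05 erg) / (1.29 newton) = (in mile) 3.422e-09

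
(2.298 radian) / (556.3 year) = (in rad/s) 1.31e-10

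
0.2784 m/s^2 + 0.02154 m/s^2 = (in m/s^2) 0.2999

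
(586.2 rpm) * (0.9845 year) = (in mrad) 1.906e+12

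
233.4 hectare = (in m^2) 2.334e+06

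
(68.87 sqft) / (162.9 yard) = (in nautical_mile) 2.319e-05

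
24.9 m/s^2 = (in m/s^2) 24.9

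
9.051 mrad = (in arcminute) 31.12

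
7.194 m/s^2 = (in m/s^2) 7.194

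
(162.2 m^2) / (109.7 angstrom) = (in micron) 1.479e+16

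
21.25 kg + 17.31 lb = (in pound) 64.16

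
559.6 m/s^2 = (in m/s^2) 559.6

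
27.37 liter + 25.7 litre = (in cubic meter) 0.05307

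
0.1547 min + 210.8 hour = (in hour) 210.8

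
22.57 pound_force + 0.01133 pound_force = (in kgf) 10.24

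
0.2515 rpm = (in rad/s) 0.02634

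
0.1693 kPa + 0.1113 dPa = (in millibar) 1.693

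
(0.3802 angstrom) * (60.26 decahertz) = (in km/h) 8.248e-08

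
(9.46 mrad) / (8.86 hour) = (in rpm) 2.832e-06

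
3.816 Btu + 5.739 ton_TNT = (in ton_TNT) 5.739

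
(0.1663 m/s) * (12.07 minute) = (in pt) 3.414e+05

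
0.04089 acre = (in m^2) 165.5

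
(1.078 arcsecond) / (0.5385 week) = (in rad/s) 1.605e-11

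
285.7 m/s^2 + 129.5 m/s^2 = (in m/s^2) 415.2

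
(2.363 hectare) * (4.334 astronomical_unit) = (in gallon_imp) 3.37e+18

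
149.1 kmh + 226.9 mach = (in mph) 1.729e+05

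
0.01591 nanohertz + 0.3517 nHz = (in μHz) 0.0003676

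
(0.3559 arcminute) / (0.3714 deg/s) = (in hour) 4.436e-06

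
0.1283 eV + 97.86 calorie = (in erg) 4.094e+09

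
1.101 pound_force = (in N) 4.897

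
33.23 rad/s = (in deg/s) 1904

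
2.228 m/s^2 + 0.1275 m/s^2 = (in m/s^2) 2.356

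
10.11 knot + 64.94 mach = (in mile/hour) 4.947e+04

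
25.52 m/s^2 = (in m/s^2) 25.52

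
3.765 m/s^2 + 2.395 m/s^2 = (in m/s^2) 6.16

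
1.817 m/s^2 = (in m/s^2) 1.817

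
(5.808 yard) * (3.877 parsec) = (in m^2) 6.353e+17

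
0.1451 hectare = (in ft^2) 1.562e+04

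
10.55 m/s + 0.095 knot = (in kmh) 38.16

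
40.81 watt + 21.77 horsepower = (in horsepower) 21.82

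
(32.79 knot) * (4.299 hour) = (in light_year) 2.759e-11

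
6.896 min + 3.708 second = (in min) 6.958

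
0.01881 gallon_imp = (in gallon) 0.02259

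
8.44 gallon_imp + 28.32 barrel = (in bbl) 28.56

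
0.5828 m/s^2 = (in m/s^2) 0.5828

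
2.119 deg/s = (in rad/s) 0.03698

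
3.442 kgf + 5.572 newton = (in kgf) 4.01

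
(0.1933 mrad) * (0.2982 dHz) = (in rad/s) 5.764e-06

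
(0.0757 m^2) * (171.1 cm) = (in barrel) 0.8147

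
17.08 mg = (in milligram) 17.08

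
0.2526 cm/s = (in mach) 7.419e-06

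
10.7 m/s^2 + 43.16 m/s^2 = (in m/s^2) 53.86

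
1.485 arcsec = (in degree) 0.0004125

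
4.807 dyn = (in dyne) 4.807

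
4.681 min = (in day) 0.003251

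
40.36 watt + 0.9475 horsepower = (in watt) 746.9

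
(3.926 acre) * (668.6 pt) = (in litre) 3.747e+06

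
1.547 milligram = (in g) 0.001547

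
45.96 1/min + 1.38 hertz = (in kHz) 0.002146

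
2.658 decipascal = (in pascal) 0.2658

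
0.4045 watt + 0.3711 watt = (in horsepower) 0.00104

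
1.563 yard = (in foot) 4.689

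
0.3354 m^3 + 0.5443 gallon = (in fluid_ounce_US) 1.141e+04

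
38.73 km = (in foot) 1.271e+05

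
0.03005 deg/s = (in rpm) 0.005008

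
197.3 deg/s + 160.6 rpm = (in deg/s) 1161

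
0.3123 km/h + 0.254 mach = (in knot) 168.3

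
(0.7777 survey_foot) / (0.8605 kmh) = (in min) 0.01653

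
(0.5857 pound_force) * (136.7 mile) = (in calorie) 1.37e+05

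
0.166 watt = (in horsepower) 0.0002226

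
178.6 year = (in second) 5.632e+09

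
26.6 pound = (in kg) 12.07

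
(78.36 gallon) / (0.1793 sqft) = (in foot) 58.42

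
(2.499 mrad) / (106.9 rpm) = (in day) 2.584e-09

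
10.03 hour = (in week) 0.0597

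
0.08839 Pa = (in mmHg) 0.000663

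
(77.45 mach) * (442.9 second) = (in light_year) 1.235e-09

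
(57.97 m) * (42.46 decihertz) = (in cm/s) 2.461e+04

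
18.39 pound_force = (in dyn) 8.18e+06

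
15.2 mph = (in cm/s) 679.5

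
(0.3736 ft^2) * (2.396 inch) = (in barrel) 0.01329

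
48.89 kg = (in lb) 107.8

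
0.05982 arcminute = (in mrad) 0.0174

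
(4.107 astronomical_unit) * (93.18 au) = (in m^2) 8.564e+24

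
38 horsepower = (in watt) 2.834e+04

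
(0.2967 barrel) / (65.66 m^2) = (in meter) 0.0007184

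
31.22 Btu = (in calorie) 7873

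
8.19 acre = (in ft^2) 3.568e+05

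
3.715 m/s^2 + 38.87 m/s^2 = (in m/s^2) 42.58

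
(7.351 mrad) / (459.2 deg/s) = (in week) 1.517e-09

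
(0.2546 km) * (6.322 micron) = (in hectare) 1.61e-07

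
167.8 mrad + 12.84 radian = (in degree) 745.3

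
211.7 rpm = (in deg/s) 1270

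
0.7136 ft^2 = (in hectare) 6.63e-06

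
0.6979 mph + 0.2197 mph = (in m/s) 0.4102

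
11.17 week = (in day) 78.19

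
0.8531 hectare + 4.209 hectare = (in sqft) 5.449e+05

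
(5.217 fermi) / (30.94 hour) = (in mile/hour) 1.048e-19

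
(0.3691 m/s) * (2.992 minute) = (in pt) 1.878e+05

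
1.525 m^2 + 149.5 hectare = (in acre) 369.4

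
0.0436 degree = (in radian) 0.000761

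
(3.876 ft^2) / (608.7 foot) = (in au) 1.297e-14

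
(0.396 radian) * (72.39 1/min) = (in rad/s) 0.4778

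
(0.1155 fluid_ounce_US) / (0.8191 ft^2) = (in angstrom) 4.489e+05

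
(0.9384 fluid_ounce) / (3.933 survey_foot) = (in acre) 5.72e-09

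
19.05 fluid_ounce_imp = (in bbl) 0.003404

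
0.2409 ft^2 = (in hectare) 2.238e-06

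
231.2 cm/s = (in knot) 4.494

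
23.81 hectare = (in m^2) 2.381e+05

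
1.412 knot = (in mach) 0.002133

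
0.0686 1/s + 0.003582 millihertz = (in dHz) 0.686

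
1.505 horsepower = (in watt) 1122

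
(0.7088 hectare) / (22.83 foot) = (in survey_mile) 0.6329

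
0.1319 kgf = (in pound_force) 0.2908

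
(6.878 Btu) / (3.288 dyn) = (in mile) 1.371e+05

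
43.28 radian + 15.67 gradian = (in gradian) 2771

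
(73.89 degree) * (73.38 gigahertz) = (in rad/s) 9.463e+10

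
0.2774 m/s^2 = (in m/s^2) 0.2774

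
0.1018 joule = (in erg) 1.018e+06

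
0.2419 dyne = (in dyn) 0.2419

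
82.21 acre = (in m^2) 3.327e+05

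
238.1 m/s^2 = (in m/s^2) 238.1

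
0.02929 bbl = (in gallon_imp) 1.024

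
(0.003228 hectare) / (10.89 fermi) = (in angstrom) 2.964e+25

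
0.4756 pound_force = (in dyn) 2.116e+05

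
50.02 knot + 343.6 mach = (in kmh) 4.213e+05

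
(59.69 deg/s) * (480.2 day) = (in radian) 4.322e+07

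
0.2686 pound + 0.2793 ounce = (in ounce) 4.577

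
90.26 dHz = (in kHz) 0.009026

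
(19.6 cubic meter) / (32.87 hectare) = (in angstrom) 5.963e+05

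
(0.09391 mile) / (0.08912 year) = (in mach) 1.579e-07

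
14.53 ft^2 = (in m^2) 1.35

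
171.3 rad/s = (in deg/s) 9815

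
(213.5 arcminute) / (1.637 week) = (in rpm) 5.99e-07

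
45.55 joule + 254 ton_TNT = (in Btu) 1.007e+09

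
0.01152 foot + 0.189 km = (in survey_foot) 620.1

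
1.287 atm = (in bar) 1.304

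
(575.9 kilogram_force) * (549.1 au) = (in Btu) 4.397e+14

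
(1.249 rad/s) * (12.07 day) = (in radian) 1.303e+06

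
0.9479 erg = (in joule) 9.479e-08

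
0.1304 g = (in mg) 130.4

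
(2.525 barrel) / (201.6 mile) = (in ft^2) 1.332e-05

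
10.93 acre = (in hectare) 4.423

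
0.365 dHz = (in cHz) 3.65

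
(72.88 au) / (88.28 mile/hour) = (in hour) 7.674e+07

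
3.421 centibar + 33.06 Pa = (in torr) 25.91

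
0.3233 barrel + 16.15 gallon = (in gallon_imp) 24.75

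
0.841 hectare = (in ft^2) 9.052e+04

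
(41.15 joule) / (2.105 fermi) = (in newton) 1.955e+16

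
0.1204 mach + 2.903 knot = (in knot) 82.59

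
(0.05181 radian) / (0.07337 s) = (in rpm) 6.743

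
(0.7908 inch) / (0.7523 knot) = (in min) 0.000865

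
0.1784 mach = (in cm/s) 6075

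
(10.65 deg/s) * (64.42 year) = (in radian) 3.776e+08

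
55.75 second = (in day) 0.0006453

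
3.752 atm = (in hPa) 3802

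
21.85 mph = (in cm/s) 976.8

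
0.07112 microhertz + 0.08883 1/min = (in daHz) 0.0001481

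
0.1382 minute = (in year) 2.629e-07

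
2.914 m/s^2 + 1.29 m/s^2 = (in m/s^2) 4.204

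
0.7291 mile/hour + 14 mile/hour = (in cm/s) 658.4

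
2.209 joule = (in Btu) 0.002094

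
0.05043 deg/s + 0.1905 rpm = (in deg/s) 1.193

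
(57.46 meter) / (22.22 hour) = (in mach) 2.11e-06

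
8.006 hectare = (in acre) 19.78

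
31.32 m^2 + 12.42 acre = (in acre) 12.43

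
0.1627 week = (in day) 1.139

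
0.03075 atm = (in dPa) 3.116e+04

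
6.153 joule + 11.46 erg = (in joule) 6.153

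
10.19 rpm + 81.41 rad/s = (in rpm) 787.6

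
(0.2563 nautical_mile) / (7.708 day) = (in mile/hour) 0.001594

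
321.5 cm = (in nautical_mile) 0.001736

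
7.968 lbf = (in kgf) 3.614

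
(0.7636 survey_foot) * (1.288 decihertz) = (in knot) 0.05827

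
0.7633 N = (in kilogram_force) 0.07783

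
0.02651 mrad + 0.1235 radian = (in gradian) 7.864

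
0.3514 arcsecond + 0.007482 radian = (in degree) 0.4288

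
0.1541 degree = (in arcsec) 554.8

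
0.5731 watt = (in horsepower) 0.0007685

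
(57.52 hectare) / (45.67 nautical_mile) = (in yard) 7.437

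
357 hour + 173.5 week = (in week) 175.6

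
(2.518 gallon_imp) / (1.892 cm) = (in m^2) 0.605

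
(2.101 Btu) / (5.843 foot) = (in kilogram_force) 126.9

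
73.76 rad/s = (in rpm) 704.4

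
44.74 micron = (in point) 0.1268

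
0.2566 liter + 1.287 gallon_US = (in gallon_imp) 1.128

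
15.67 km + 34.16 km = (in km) 49.83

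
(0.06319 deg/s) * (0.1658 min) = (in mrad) 10.97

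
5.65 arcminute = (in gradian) 0.1046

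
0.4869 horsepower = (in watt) 363.1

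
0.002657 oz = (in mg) 75.32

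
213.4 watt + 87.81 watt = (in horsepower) 0.4039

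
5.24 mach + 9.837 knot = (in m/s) 1789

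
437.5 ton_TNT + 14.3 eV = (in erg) 1.83e+19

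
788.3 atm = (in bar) 798.7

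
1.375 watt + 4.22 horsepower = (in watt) 3148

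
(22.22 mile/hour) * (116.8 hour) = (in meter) 4.177e+06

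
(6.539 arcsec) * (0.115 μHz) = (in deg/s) 2.089e-10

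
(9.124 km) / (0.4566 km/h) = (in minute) 1199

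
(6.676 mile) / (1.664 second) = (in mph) 1.444e+04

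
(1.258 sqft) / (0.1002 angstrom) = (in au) 0.07797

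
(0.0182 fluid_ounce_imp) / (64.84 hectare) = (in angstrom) 0.007975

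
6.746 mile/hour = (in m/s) 3.016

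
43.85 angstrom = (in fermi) 4.385e+06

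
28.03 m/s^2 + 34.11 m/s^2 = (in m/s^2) 62.14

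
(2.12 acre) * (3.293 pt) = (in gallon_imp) 2192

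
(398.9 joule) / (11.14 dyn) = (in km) 3581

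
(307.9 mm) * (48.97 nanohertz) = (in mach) 4.428e-11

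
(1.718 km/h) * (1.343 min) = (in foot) 126.2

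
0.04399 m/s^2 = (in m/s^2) 0.04399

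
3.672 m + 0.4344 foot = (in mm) 3804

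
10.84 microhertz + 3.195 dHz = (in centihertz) 31.95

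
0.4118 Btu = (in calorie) 103.8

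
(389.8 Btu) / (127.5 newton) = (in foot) 1.058e+04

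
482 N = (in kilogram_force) 49.15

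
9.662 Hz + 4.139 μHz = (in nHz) 9.662e+09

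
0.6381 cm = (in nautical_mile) 3.445e-06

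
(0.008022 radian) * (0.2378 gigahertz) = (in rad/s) 1.908e+06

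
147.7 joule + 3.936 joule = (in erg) 1.516e+09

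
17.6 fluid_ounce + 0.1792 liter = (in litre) 0.6997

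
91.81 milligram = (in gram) 0.09181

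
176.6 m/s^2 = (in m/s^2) 176.6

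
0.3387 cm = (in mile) 2.105e-06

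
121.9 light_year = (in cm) 1.153e+20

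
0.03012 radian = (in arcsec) 6213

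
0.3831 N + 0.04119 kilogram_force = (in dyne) 7.87e+04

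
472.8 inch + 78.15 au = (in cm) 1.169e+15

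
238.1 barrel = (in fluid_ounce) 1.28e+06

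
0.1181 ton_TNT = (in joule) 4.941e+08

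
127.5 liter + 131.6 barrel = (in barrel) 132.4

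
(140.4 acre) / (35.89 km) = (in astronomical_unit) 1.058e-10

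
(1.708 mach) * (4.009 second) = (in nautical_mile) 1.259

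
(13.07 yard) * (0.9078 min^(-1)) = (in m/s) 0.1808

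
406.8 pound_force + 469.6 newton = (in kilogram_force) 232.4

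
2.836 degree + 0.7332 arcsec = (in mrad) 49.5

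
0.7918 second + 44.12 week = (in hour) 7412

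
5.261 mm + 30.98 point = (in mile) 1.006e-05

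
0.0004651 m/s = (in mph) 0.00104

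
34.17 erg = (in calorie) 8.167e-07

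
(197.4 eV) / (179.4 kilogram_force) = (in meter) 1.798e-20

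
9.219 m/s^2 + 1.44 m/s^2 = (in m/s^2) 10.66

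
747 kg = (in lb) 1647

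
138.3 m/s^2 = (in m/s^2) 138.3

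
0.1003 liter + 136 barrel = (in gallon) 5712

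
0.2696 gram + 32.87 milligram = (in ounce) 0.01067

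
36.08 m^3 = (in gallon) 9531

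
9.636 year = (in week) 502.4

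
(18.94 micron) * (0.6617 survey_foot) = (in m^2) 3.82e-06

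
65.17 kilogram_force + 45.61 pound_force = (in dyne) 8.42e+07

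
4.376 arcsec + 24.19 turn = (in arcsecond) 3.135e+07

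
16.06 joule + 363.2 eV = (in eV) 1.002e+20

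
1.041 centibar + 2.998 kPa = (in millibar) 40.39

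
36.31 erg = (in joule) 3.631e-06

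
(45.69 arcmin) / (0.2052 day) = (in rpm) 7.159e-06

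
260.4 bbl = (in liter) 4.14e+04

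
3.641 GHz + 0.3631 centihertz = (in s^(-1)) 3.641e+09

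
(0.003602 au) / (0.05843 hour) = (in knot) 4.98e+06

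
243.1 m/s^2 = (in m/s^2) 243.1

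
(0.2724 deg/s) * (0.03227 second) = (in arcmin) 0.5274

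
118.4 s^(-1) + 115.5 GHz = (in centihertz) 1.155e+13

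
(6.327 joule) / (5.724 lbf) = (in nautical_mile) 0.0001342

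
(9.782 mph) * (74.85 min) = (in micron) 1.964e+10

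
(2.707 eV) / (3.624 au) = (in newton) 8e-31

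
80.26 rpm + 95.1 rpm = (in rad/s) 18.36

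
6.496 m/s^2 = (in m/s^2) 6.496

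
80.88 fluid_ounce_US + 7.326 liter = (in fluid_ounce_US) 328.6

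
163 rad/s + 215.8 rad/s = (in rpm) 3617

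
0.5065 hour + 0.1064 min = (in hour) 0.5083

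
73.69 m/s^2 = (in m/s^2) 73.69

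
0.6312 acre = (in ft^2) 2.75e+04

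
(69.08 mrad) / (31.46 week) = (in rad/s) 3.631e-09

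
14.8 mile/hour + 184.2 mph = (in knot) 172.9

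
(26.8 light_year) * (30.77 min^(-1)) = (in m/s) 1.3e+17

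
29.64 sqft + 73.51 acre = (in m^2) 2.975e+05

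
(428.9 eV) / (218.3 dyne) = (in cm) 3.148e-12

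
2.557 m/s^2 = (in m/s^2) 2.557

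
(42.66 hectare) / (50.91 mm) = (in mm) 8.379e+09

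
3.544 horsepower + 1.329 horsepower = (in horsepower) 4.873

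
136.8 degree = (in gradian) 152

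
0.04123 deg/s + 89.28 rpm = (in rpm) 89.29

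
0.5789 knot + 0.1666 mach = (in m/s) 57.03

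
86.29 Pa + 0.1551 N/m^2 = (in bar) 0.0008645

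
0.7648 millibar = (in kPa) 0.07648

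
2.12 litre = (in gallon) 0.56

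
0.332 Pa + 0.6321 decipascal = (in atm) 3.9e-06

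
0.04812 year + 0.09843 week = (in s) 1.577e+06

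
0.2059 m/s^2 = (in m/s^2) 0.2059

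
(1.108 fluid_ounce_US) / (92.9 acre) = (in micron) 8.716e-05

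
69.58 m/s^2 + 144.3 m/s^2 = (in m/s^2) 213.9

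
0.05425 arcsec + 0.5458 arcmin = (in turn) 2.531e-05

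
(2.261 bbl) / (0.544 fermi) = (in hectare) 6.608e+10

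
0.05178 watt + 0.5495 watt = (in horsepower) 0.0008063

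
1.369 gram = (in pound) 0.003018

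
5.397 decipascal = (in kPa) 0.0005397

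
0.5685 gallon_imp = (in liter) 2.584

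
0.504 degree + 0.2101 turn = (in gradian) 84.6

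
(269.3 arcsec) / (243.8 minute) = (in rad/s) 8.925e-08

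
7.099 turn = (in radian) 44.6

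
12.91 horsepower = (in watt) 9627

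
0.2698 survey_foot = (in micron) 8.224e+04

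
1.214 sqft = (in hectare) 1.128e-05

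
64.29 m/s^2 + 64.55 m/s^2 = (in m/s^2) 128.8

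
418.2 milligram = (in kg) 0.0004182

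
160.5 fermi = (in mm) 1.605e-10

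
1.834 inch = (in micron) 4.658e+04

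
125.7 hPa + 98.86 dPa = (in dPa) 1.258e+05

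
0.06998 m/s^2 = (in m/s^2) 0.06998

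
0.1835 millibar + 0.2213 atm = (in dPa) 2.244e+05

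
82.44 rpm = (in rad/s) 8.633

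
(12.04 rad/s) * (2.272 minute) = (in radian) 1641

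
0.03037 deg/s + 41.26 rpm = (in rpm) 41.27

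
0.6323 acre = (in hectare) 0.2559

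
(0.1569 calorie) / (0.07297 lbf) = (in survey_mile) 0.001257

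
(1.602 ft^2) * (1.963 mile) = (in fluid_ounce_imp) 1.655e+07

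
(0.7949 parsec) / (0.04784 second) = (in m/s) 5.127e+17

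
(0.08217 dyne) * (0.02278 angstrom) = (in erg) 1.872e-11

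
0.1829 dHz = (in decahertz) 0.001829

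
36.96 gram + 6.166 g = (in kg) 0.04313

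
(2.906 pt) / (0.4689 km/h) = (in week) 1.301e-08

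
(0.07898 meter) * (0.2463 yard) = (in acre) 4.395e-06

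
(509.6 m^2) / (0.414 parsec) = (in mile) 2.479e-17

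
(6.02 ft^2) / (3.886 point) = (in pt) 1.156e+06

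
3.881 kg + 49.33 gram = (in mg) 3.93e+06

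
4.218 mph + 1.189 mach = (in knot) 790.6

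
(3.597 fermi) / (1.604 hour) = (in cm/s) 6.229e-17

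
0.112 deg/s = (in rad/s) 0.001955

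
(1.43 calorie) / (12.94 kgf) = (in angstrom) 4.715e+08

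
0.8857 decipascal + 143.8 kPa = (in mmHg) 1079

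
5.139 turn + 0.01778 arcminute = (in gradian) 2056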